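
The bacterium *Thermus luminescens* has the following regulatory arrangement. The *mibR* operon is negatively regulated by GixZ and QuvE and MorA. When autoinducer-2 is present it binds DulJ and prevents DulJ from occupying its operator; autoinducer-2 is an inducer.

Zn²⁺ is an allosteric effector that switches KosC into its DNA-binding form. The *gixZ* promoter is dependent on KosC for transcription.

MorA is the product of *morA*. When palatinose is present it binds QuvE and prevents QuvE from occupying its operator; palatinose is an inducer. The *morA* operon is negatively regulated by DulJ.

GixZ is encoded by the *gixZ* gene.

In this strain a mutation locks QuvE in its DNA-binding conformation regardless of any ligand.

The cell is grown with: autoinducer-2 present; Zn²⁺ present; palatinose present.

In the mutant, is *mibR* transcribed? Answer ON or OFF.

OFF

Zn²⁺ is present, so KosC is active.
No repressor is bound and KosC is active, so *gixZ* is transcribed.
So GixZ is produced and active.
QuvE is constitutively active in this strain.
Autoinducer-2 is present, so DulJ is inactive.
With no repressor bound, *morA* is transcribed.
So MorA is produced and active.
With repressor GixZ bound, *mibR* is not transcribed.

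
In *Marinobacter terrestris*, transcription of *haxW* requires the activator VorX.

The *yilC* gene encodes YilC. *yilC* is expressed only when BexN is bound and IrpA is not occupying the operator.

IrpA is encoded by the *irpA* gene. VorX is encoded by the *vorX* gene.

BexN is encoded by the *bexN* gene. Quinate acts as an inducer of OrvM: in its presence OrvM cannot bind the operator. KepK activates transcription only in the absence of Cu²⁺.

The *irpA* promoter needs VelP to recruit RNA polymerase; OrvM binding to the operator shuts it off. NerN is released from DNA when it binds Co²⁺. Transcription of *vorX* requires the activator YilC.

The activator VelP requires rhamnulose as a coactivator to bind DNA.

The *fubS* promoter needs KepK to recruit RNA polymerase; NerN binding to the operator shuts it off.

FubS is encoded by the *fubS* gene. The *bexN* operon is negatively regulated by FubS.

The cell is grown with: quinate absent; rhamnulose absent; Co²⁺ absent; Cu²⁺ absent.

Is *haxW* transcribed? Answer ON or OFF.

Cu²⁺ is absent, so KepK is active.
Co²⁺ is absent, so NerN is active.
With repressor NerN bound, *fubS* is not transcribed.
So FubS is not produced.
With no repressor bound, *bexN* is transcribed.
So BexN is produced and active.
Quinate is absent, so OrvM is active.
Rhamnulose is absent, so VelP is inactive.
With repressor OrvM bound, *irpA* is not transcribed.
So IrpA is not produced.
No repressor is bound and BexN is active, so *yilC* is transcribed.
So YilC is produced and active.
No repressor is bound and YilC is active, so *vorX* is transcribed.
So VorX is produced and active.
No repressor is bound and VorX is active, so *haxW* is transcribed.

ON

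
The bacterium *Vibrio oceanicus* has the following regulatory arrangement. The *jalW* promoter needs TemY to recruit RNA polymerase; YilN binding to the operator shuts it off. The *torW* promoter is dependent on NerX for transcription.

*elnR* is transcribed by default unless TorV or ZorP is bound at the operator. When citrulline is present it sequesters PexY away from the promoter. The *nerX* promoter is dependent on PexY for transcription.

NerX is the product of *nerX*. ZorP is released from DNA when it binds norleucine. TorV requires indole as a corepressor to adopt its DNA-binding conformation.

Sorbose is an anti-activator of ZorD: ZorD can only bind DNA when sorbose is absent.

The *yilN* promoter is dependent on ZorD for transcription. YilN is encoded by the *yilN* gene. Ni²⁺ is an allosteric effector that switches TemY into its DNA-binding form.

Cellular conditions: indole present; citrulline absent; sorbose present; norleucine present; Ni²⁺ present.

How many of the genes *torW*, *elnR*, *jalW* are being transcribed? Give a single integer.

Citrulline is absent, so PexY is active.
No repressor is bound and PexY is active, so *nerX* is transcribed.
So NerX is produced and active.
No repressor is bound and NerX is active, so *torW* is transcribed.
→ *torW* is ON.
Indole is present, so TorV is active.
Norleucine is present, so ZorP is inactive.
With repressor TorV bound, *elnR* is not transcribed.
→ *elnR* is OFF.
Ni²⁺ is present, so TemY is active.
Sorbose is present, so ZorD is inactive.
Required activator ZorD is absent, so *yilN* is not transcribed.
So YilN is not produced.
No repressor is bound and TemY is active, so *jalW* is transcribed.
→ *jalW* is ON.
2 of the 3 genes are transcribed.

2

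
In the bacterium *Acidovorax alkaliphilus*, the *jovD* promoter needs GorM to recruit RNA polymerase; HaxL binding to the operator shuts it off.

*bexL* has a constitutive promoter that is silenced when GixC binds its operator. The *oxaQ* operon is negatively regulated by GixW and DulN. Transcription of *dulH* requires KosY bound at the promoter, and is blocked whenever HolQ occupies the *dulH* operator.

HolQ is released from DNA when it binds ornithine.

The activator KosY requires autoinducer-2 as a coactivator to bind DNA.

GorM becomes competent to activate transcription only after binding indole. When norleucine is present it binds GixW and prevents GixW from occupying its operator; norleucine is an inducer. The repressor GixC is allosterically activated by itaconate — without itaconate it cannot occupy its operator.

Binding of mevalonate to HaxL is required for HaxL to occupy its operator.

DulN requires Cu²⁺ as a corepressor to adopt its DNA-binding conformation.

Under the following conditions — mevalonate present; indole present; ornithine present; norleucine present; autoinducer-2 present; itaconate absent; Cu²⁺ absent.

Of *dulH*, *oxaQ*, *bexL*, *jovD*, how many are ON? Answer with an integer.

3

Autoinducer-2 is present, so KosY is active.
Ornithine is present, so HolQ is inactive.
No repressor is bound and KosY is active, so *dulH* is transcribed.
→ *dulH* is ON.
Norleucine is present, so GixW is inactive.
Cu²⁺ is absent, so DulN is inactive.
With no repressor bound, *oxaQ* is transcribed.
→ *oxaQ* is ON.
Itaconate is absent, so GixC is inactive.
With no repressor bound, *bexL* is transcribed.
→ *bexL* is ON.
Mevalonate is present, so HaxL is active.
Indole is present, so GorM is active.
With repressor HaxL bound, *jovD* is not transcribed.
→ *jovD* is OFF.
3 of the 4 genes are transcribed.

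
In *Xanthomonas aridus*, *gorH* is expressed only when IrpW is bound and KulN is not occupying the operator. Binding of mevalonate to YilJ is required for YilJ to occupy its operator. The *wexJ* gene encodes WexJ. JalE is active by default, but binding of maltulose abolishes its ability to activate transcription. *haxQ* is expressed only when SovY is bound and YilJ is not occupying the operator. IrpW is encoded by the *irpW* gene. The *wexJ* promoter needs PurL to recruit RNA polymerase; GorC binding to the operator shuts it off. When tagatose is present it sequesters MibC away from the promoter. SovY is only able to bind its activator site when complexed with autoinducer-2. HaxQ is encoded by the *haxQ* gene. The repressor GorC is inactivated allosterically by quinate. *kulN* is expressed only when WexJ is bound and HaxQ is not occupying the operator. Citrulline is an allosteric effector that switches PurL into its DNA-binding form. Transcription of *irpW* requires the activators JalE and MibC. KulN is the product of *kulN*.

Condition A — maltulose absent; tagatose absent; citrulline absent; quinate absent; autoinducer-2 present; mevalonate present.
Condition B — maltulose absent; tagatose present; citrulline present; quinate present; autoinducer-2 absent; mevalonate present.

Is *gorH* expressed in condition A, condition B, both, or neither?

Condition A:
Maltulose is absent, so JalE is active.
Tagatose is absent, so MibC is active.
No repressor is bound and JalE and MibC are active, so *irpW* is transcribed.
So IrpW is produced and active.
Citrulline is absent, so PurL is inactive.
Quinate is absent, so GorC is active.
With repressor GorC bound, *wexJ* is not transcribed.
So WexJ is not produced.
Autoinducer-2 is present, so SovY is active.
Mevalonate is present, so YilJ is active.
With repressor YilJ bound, *haxQ* is not transcribed.
So HaxQ is not produced.
Required activator WexJ is absent, so *kulN* is not transcribed.
So KulN is not produced.
No repressor is bound and IrpW is active, so *gorH* is transcribed.
→ *gorH* is ON in A.
Condition B:
Maltulose is absent, so JalE is active.
Tagatose is present, so MibC is inactive.
Required activator MibC is absent, so *irpW* is not transcribed.
So IrpW is not produced.
Citrulline is present, so PurL is active.
Quinate is present, so GorC is inactive.
No repressor is bound and PurL is active, so *wexJ* is transcribed.
So WexJ is produced and active.
Autoinducer-2 is absent, so SovY is inactive.
Mevalonate is present, so YilJ is active.
With repressor YilJ bound, *haxQ* is not transcribed.
So HaxQ is not produced.
No repressor is bound and WexJ is active, so *kulN* is transcribed.
So KulN is produced and active.
With repressor KulN bound, *gorH* is not transcribed.
→ *gorH* is OFF in B.

A only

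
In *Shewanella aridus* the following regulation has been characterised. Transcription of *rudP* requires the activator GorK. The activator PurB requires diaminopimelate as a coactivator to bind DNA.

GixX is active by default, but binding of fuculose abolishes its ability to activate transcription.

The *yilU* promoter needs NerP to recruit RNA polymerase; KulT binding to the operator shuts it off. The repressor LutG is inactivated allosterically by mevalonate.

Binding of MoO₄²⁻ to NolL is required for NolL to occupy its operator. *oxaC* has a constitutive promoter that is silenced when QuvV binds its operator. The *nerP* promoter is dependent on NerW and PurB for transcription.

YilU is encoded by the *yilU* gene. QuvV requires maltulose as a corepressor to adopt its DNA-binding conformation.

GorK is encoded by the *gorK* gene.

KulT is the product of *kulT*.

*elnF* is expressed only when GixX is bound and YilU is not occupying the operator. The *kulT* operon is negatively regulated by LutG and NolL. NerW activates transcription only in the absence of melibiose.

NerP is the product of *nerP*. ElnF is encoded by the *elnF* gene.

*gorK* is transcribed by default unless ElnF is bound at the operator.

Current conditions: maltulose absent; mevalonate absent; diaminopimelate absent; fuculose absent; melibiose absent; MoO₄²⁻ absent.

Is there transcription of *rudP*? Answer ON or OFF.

OFF

Melibiose is absent, so NerW is active.
Diaminopimelate is absent, so PurB is inactive.
Required activator PurB is absent, so *nerP* is not transcribed.
So NerP is not produced.
Mevalonate is absent, so LutG is active.
MoO₄²⁻ is absent, so NolL is inactive.
With repressor LutG bound, *kulT* is not transcribed.
So KulT is not produced.
Required activator NerP is absent, so *yilU* is not transcribed.
So YilU is not produced.
Fuculose is absent, so GixX is active.
No repressor is bound and GixX is active, so *elnF* is transcribed.
So ElnF is produced and active.
With repressor ElnF bound, *gorK* is not transcribed.
So GorK is not produced.
Required activator GorK is absent, so *rudP* is not transcribed.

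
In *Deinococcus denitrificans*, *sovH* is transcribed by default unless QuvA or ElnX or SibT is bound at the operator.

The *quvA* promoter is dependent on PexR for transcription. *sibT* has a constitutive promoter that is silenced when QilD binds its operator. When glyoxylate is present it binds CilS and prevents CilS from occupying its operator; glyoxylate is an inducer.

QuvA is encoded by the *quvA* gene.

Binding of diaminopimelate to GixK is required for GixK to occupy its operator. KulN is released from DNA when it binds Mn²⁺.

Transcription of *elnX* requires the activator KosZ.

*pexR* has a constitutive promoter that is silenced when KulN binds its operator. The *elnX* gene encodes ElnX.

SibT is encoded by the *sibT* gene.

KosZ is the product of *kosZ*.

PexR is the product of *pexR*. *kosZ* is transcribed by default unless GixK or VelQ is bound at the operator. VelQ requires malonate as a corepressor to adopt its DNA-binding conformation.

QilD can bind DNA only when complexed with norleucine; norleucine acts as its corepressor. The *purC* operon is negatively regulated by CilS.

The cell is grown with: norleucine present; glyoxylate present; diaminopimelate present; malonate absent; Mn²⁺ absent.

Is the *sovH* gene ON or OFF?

Mn²⁺ is absent, so KulN is active.
With repressor KulN bound, *pexR* is not transcribed.
So PexR is not produced.
Required activator PexR is absent, so *quvA* is not transcribed.
So QuvA is not produced.
Diaminopimelate is present, so GixK is active.
Malonate is absent, so VelQ is inactive.
With repressor GixK bound, *kosZ* is not transcribed.
So KosZ is not produced.
Required activator KosZ is absent, so *elnX* is not transcribed.
So ElnX is not produced.
Norleucine is present, so QilD is active.
With repressor QilD bound, *sibT* is not transcribed.
So SibT is not produced.
With no repressor bound, *sovH* is transcribed.

ON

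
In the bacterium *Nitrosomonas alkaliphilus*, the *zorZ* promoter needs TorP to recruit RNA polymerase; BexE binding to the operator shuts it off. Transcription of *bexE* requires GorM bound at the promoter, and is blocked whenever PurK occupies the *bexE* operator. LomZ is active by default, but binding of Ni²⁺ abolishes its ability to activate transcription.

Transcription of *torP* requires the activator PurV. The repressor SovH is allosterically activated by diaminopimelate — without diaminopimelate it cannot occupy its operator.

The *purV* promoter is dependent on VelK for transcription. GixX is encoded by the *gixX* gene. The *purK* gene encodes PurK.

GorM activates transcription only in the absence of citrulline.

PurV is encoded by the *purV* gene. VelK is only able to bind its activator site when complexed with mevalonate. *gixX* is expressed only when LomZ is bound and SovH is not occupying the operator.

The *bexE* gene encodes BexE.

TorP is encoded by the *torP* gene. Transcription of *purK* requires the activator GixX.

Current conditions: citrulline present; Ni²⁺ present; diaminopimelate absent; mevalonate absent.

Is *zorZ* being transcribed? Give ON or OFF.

Citrulline is present, so GorM is inactive.
Diaminopimelate is absent, so SovH is inactive.
Ni²⁺ is present, so LomZ is inactive.
Required activator LomZ is absent, so *gixX* is not transcribed.
So GixX is not produced.
Required activator GixX is absent, so *purK* is not transcribed.
So PurK is not produced.
Required activator GorM is absent, so *bexE* is not transcribed.
So BexE is not produced.
Mevalonate is absent, so VelK is inactive.
Required activator VelK is absent, so *purV* is not transcribed.
So PurV is not produced.
Required activator PurV is absent, so *torP* is not transcribed.
So TorP is not produced.
Required activator TorP is absent, so *zorZ* is not transcribed.

OFF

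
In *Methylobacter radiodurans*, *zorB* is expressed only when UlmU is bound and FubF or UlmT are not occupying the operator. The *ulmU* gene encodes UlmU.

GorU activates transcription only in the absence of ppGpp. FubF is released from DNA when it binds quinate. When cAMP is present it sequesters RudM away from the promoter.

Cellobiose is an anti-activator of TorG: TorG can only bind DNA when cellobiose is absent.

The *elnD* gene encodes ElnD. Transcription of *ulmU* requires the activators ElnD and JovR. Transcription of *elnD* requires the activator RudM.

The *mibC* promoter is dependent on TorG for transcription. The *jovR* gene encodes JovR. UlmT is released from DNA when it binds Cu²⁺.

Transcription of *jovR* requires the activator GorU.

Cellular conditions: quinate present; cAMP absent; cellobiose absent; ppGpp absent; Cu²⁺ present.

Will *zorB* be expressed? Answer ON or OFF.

ON

cAMP is absent, so RudM is active.
No repressor is bound and RudM is active, so *elnD* is transcribed.
So ElnD is produced and active.
ppGpp is absent, so GorU is active.
No repressor is bound and GorU is active, so *jovR* is transcribed.
So JovR is produced and active.
No repressor is bound and ElnD and JovR are active, so *ulmU* is transcribed.
So UlmU is produced and active.
Quinate is present, so FubF is inactive.
Cu²⁺ is present, so UlmT is inactive.
No repressor is bound and UlmU is active, so *zorB* is transcribed.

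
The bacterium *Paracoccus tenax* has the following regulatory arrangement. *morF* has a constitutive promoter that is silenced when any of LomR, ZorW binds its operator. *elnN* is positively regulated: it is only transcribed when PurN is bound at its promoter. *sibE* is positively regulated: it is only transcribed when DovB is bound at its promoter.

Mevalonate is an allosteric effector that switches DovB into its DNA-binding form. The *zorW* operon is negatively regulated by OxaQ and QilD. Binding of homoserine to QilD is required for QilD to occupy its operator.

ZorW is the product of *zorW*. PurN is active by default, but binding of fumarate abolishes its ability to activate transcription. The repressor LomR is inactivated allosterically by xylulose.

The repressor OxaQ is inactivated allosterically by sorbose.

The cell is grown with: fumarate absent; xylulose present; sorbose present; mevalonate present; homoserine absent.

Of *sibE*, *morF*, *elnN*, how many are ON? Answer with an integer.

Mevalonate is present, so DovB is active.
No repressor is bound and DovB is active, so *sibE* is transcribed.
→ *sibE* is ON.
Xylulose is present, so LomR is inactive.
Sorbose is present, so OxaQ is inactive.
Homoserine is absent, so QilD is inactive.
With no repressor bound, *zorW* is transcribed.
So ZorW is produced and active.
With repressor ZorW bound, *morF* is not transcribed.
→ *morF* is OFF.
Fumarate is absent, so PurN is active.
No repressor is bound and PurN is active, so *elnN* is transcribed.
→ *elnN* is ON.
2 of the 3 genes are transcribed.

2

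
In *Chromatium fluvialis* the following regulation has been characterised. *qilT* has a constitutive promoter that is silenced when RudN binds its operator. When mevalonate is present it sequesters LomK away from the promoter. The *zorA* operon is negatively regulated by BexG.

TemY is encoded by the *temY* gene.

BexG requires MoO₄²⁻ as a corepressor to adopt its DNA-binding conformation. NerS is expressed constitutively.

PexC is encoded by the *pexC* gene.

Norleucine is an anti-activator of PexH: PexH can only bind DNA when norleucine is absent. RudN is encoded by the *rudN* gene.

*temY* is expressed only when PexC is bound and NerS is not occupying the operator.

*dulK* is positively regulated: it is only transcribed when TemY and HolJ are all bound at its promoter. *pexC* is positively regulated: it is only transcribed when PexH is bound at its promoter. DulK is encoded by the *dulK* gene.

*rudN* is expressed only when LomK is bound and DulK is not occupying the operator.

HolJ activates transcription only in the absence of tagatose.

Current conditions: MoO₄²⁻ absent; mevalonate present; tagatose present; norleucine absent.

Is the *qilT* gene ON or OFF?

Norleucine is absent, so PexH is active.
No repressor is bound and PexH is active, so *pexC* is transcribed.
So PexC is produced and active.
NerS is produced constitutively and is active.
With repressor NerS bound, *temY* is not transcribed.
So TemY is not produced.
Tagatose is present, so HolJ is inactive.
Required activator TemY is absent, so *dulK* is not transcribed.
So DulK is not produced.
Mevalonate is present, so LomK is inactive.
Required activator LomK is absent, so *rudN* is not transcribed.
So RudN is not produced.
With no repressor bound, *qilT* is transcribed.

ON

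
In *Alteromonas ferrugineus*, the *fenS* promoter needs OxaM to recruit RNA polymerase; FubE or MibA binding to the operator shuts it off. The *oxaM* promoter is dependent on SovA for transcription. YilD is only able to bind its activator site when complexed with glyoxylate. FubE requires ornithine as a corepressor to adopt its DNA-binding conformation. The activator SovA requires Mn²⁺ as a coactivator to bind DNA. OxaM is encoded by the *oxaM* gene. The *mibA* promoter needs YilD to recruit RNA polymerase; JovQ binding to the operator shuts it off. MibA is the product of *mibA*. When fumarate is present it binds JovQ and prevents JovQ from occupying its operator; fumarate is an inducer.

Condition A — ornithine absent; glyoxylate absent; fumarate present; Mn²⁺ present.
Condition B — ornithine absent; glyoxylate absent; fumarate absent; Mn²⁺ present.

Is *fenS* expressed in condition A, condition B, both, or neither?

Condition A:
Ornithine is absent, so FubE is inactive.
Glyoxylate is absent, so YilD is inactive.
Fumarate is present, so JovQ is inactive.
Required activator YilD is absent, so *mibA* is not transcribed.
So MibA is not produced.
Mn²⁺ is present, so SovA is active.
No repressor is bound and SovA is active, so *oxaM* is transcribed.
So OxaM is produced and active.
No repressor is bound and OxaM is active, so *fenS* is transcribed.
→ *fenS* is ON in A.
Condition B:
Ornithine is absent, so FubE is inactive.
Glyoxylate is absent, so YilD is inactive.
Fumarate is absent, so JovQ is active.
With repressor JovQ bound, *mibA* is not transcribed.
So MibA is not produced.
Mn²⁺ is present, so SovA is active.
No repressor is bound and SovA is active, so *oxaM* is transcribed.
So OxaM is produced and active.
No repressor is bound and OxaM is active, so *fenS* is transcribed.
→ *fenS* is ON in B.

both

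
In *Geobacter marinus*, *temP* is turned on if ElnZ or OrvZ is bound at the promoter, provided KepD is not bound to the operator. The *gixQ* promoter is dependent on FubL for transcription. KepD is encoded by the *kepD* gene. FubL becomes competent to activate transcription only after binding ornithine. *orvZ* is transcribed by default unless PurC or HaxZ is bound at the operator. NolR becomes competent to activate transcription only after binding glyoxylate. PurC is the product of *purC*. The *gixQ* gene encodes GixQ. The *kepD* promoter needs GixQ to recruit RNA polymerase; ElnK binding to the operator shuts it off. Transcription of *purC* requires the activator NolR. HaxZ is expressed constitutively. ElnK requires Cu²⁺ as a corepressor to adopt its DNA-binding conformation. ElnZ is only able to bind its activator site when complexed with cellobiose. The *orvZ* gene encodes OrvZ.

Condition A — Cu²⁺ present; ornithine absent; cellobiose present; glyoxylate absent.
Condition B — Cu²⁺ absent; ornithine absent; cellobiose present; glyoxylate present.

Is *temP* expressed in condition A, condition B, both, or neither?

both

Condition A:
Cu²⁺ is present, so ElnK is active.
Ornithine is absent, so FubL is inactive.
Required activator FubL is absent, so *gixQ* is not transcribed.
So GixQ is not produced.
With repressor ElnK bound, *kepD* is not transcribed.
So KepD is not produced.
Cellobiose is present, so ElnZ is active.
Glyoxylate is absent, so NolR is inactive.
Required activator NolR is absent, so *purC* is not transcribed.
So PurC is not produced.
HaxZ is produced constitutively and is active.
With repressor HaxZ bound, *orvZ* is not transcribed.
So OrvZ is not produced.
Activator ElnZ is present, so *temP* is transcribed.
→ *temP* is ON in A.
Condition B:
Cu²⁺ is absent, so ElnK is inactive.
Ornithine is absent, so FubL is inactive.
Required activator FubL is absent, so *gixQ* is not transcribed.
So GixQ is not produced.
Required activator GixQ is absent, so *kepD* is not transcribed.
So KepD is not produced.
Cellobiose is present, so ElnZ is active.
Glyoxylate is present, so NolR is active.
No repressor is bound and NolR is active, so *purC* is transcribed.
So PurC is produced and active.
HaxZ is produced constitutively and is active.
With repressor PurC bound, *orvZ* is not transcribed.
So OrvZ is not produced.
Activator ElnZ is present, so *temP* is transcribed.
→ *temP* is ON in B.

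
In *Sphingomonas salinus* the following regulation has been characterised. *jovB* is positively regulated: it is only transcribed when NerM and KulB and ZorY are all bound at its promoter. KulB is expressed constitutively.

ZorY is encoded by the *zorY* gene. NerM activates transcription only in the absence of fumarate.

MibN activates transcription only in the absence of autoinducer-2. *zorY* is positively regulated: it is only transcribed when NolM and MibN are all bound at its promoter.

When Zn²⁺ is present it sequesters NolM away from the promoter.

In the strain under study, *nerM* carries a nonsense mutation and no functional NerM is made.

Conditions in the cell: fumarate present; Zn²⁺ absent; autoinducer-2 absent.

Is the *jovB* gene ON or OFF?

OFF

NerM is non-functional in this strain, so it has no effect.
KulB is produced constitutively and is active.
Zn²⁺ is absent, so NolM is active.
Autoinducer-2 is absent, so MibN is active.
No repressor is bound and NolM and MibN are active, so *zorY* is transcribed.
So ZorY is produced and active.
Required activator NerM is absent, so *jovB* is not transcribed.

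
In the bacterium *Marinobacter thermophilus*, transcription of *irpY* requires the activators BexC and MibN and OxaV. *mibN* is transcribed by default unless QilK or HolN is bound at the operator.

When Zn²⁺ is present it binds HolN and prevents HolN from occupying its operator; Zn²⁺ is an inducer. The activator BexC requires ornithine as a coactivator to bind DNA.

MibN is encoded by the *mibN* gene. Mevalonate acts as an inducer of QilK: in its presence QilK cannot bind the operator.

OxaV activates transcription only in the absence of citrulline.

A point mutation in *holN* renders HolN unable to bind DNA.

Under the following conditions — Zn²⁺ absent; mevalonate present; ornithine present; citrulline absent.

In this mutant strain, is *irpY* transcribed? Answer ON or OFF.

Ornithine is present, so BexC is active.
Mevalonate is present, so QilK is inactive.
HolN is non-functional in this strain, so it has no effect.
With no repressor bound, *mibN* is transcribed.
So MibN is produced and active.
Citrulline is absent, so OxaV is active.
No repressor is bound and BexC and MibN and OxaV are active, so *irpY* is transcribed.

ON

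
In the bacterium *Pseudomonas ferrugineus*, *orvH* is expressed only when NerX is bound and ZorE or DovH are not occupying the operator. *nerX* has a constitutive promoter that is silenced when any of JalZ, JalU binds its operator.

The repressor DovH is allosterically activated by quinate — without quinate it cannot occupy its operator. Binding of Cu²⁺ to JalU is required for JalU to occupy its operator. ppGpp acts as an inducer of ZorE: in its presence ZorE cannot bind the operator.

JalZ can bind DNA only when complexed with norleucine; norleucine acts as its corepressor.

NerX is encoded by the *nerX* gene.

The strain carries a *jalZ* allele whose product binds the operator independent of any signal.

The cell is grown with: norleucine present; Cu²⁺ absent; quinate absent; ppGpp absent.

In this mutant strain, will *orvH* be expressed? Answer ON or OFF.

ppGpp is absent, so ZorE is active.
Quinate is absent, so DovH is inactive.
JalZ is constitutively active in this strain.
Cu²⁺ is absent, so JalU is inactive.
With repressor JalZ bound, *nerX* is not transcribed.
So NerX is not produced.
With repressor ZorE bound, *orvH* is not transcribed.

OFF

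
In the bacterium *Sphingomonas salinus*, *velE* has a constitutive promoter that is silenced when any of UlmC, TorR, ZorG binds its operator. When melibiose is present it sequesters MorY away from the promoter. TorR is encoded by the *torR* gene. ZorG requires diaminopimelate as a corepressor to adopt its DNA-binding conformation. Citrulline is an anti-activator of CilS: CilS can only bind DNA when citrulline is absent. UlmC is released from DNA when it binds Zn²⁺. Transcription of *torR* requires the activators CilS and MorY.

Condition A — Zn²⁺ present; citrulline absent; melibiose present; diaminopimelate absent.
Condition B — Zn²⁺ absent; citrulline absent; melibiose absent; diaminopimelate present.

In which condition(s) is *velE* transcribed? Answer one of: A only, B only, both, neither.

A only

Condition A:
Zn²⁺ is present, so UlmC is inactive.
Citrulline is absent, so CilS is active.
Melibiose is present, so MorY is inactive.
Required activator MorY is absent, so *torR* is not transcribed.
So TorR is not produced.
Diaminopimelate is absent, so ZorG is inactive.
With no repressor bound, *velE* is transcribed.
→ *velE* is ON in A.
Condition B:
Zn²⁺ is absent, so UlmC is active.
Citrulline is absent, so CilS is active.
Melibiose is absent, so MorY is active.
No repressor is bound and CilS and MorY are active, so *torR* is transcribed.
So TorR is produced and active.
Diaminopimelate is present, so ZorG is active.
With repressor UlmC bound, *velE* is not transcribed.
→ *velE* is OFF in B.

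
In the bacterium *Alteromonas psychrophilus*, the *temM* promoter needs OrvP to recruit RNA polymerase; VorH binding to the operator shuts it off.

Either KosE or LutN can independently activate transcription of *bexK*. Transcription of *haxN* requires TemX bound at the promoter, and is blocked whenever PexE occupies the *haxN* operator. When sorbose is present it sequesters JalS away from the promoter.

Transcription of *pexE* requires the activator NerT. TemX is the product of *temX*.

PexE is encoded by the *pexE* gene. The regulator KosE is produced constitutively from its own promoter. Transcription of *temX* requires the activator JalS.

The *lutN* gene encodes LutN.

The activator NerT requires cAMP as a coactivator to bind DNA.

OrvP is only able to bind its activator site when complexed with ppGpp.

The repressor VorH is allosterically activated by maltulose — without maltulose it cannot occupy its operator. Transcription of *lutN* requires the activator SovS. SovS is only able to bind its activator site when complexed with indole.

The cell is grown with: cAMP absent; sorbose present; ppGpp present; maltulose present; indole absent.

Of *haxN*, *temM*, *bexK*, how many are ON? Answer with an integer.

Sorbose is present, so JalS is inactive.
Required activator JalS is absent, so *temX* is not transcribed.
So TemX is not produced.
cAMP is absent, so NerT is inactive.
Required activator NerT is absent, so *pexE* is not transcribed.
So PexE is not produced.
Required activator TemX is absent, so *haxN* is not transcribed.
→ *haxN* is OFF.
Maltulose is present, so VorH is active.
ppGpp is present, so OrvP is active.
With repressor VorH bound, *temM* is not transcribed.
→ *temM* is OFF.
KosE is produced constitutively and is active.
Indole is absent, so SovS is inactive.
Required activator SovS is absent, so *lutN* is not transcribed.
So LutN is not produced.
Activator KosE is present, so *bexK* is transcribed.
→ *bexK* is ON.
1 of the 3 genes is transcribed.

1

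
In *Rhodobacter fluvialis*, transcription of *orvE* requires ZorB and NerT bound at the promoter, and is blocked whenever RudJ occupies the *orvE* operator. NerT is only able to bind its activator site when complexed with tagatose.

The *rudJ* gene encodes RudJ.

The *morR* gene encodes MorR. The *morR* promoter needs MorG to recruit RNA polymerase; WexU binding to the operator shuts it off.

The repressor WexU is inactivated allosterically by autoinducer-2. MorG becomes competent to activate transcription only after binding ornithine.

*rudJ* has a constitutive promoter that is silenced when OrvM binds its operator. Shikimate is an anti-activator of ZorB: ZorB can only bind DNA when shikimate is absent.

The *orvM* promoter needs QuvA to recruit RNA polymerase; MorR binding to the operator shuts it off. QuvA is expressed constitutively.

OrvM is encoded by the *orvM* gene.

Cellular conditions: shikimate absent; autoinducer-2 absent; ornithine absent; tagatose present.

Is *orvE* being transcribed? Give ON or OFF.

ON

Ornithine is absent, so MorG is inactive.
Autoinducer-2 is absent, so WexU is active.
With repressor WexU bound, *morR* is not transcribed.
So MorR is not produced.
QuvA is produced constitutively and is active.
No repressor is bound and QuvA is active, so *orvM* is transcribed.
So OrvM is produced and active.
With repressor OrvM bound, *rudJ* is not transcribed.
So RudJ is not produced.
Shikimate is absent, so ZorB is active.
Tagatose is present, so NerT is active.
No repressor is bound and ZorB and NerT are active, so *orvE* is transcribed.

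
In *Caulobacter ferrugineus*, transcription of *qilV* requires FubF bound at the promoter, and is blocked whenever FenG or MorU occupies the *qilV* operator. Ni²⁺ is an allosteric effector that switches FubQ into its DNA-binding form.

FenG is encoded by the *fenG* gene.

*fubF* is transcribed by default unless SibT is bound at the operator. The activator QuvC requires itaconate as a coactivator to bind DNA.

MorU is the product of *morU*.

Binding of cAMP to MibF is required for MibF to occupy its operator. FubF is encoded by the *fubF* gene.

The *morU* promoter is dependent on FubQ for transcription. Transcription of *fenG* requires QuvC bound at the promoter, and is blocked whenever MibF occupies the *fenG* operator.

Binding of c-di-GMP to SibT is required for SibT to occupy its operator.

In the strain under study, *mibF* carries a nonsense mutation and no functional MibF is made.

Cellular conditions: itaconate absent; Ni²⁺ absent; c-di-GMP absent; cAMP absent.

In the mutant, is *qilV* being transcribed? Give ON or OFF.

ON

Itaconate is absent, so QuvC is inactive.
MibF is non-functional in this strain, so it has no effect.
Required activator QuvC is absent, so *fenG* is not transcribed.
So FenG is not produced.
Ni²⁺ is absent, so FubQ is inactive.
Required activator FubQ is absent, so *morU* is not transcribed.
So MorU is not produced.
c-di-GMP is absent, so SibT is inactive.
With no repressor bound, *fubF* is transcribed.
So FubF is produced and active.
No repressor is bound and FubF is active, so *qilV* is transcribed.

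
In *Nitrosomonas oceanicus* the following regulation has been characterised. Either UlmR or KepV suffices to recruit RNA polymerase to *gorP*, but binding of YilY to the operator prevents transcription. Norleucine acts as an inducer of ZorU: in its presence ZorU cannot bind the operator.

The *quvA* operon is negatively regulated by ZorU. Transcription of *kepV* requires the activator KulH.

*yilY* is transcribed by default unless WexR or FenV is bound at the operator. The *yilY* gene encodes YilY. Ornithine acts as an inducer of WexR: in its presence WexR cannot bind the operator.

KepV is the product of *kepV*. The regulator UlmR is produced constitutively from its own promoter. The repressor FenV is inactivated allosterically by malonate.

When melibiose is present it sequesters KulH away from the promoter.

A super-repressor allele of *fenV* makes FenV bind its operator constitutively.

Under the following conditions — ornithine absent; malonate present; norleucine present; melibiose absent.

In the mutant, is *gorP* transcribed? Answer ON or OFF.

UlmR is produced constitutively and is active.
Ornithine is absent, so WexR is active.
FenV is constitutively active in this strain.
With repressor WexR bound, *yilY* is not transcribed.
So YilY is not produced.
Melibiose is absent, so KulH is active.
No repressor is bound and KulH is active, so *kepV* is transcribed.
So KepV is produced and active.
Activator UlmR is present, so *gorP* is transcribed.

ON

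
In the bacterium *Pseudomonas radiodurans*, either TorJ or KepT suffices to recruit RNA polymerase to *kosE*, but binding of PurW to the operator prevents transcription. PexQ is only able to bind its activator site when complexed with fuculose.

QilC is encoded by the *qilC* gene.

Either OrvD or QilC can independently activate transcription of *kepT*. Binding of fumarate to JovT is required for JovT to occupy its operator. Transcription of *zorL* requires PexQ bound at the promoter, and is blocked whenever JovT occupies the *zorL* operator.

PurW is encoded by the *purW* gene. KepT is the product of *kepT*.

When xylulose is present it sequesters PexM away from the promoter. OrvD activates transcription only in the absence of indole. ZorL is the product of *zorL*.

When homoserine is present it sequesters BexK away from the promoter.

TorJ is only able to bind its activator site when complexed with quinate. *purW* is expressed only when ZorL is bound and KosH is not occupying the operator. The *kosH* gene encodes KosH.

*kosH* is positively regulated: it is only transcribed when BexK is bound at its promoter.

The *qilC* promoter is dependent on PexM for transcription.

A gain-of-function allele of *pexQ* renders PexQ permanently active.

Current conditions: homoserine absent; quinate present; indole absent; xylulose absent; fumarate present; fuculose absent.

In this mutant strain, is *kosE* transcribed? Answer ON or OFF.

Quinate is present, so TorJ is active.
Fumarate is present, so JovT is active.
PexQ is constitutively active in this strain.
With repressor JovT bound, *zorL* is not transcribed.
So ZorL is not produced.
Homoserine is absent, so BexK is active.
No repressor is bound and BexK is active, so *kosH* is transcribed.
So KosH is produced and active.
With repressor KosH bound, *purW* is not transcribed.
So PurW is not produced.
Indole is absent, so OrvD is active.
Xylulose is absent, so PexM is active.
No repressor is bound and PexM is active, so *qilC* is transcribed.
So QilC is produced and active.
Activator OrvD is present, so *kepT* is transcribed.
So KepT is produced and active.
Activator TorJ is present, so *kosE* is transcribed.

ON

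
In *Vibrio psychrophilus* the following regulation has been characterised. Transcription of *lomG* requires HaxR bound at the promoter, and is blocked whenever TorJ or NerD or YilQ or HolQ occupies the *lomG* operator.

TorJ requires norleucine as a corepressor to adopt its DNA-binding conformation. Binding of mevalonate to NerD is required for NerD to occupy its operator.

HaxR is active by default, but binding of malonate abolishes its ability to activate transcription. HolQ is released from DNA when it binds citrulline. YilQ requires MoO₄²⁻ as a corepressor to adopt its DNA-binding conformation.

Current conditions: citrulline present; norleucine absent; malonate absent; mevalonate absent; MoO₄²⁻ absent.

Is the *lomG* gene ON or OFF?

Norleucine is absent, so TorJ is inactive.
Malonate is absent, so HaxR is active.
Mevalonate is absent, so NerD is inactive.
MoO₄²⁻ is absent, so YilQ is inactive.
Citrulline is present, so HolQ is inactive.
No repressor is bound and HaxR is active, so *lomG* is transcribed.

ON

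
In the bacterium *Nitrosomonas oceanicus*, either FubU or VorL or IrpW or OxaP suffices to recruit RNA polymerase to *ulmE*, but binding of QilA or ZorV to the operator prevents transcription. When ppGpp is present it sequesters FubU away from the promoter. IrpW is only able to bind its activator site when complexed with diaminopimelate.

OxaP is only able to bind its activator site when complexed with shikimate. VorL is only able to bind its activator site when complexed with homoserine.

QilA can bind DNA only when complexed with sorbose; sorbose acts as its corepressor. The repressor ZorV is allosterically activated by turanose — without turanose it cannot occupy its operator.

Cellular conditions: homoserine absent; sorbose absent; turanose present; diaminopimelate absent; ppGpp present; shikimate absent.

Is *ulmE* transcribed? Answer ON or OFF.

ppGpp is present, so FubU is inactive.
Homoserine is absent, so VorL is inactive.
Sorbose is absent, so QilA is inactive.
Diaminopimelate is absent, so IrpW is inactive.
Shikimate is absent, so OxaP is inactive.
Turanose is present, so ZorV is active.
With repressor ZorV bound, *ulmE* is not transcribed.

OFF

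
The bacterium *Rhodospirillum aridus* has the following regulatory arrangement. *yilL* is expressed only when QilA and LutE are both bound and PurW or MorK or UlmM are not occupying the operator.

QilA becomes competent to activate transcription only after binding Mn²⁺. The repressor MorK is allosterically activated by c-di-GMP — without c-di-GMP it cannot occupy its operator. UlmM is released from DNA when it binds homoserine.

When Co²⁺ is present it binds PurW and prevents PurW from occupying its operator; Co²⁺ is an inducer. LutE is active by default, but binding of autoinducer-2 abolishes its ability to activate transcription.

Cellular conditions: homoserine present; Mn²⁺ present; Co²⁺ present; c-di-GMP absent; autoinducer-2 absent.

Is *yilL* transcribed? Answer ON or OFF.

ON

Co²⁺ is present, so PurW is inactive.
Mn²⁺ is present, so QilA is active.
c-di-GMP is absent, so MorK is inactive.
Homoserine is present, so UlmM is inactive.
Autoinducer-2 is absent, so LutE is active.
No repressor is bound and QilA and LutE are active, so *yilL* is transcribed.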